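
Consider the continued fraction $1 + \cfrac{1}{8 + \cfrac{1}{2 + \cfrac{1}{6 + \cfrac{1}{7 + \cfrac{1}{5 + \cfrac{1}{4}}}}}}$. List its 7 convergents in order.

1/1, 9/8, 19/17, 123/110, 880/787, 4523/4045, 18972/16967

Using the convergent recurrence p_i = a_i*p_{i-1} + p_{i-2}, q_i = a_i*q_{i-1} + q_{i-2} with p_{-2}=0, p_{-1}=1, q_{-2}=1, q_{-1}=0:
  i=0: a_0=1, p_0 = 1*1 + 0 = 1, q_0 = 1*0 + 1 = 1.
  i=1: a_1=8, p_1 = 8*1 + 1 = 9, q_1 = 8*1 + 0 = 8.
  i=2: a_2=2, p_2 = 2*9 + 1 = 19, q_2 = 2*8 + 1 = 17.
  i=3: a_3=6, p_3 = 6*19 + 9 = 123, q_3 = 6*17 + 8 = 110.
  i=4: a_4=7, p_4 = 7*123 + 19 = 880, q_4 = 7*110 + 17 = 787.
  i=5: a_5=5, p_5 = 5*880 + 123 = 4523, q_5 = 5*787 + 110 = 4045.
  i=6: a_6=4, p_6 = 4*4523 + 880 = 18972, q_6 = 4*4045 + 787 = 16967.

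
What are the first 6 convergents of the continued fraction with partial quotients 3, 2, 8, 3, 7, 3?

Using the convergent recurrence p_i = a_i*p_{i-1} + p_{i-2}, q_i = a_i*q_{i-1} + q_{i-2} with p_{-2}=0, p_{-1}=1, q_{-2}=1, q_{-1}=0:
  i=0: a_0=3, p_0 = 3*1 + 0 = 3, q_0 = 3*0 + 1 = 1.
  i=1: a_1=2, p_1 = 2*3 + 1 = 7, q_1 = 2*1 + 0 = 2.
  i=2: a_2=8, p_2 = 8*7 + 3 = 59, q_2 = 8*2 + 1 = 17.
  i=3: a_3=3, p_3 = 3*59 + 7 = 184, q_3 = 3*17 + 2 = 53.
  i=4: a_4=7, p_4 = 7*184 + 59 = 1347, q_4 = 7*53 + 17 = 388.
  i=5: a_5=3, p_5 = 3*1347 + 184 = 4225, q_5 = 3*388 + 53 = 1217.

3/1, 7/2, 59/17, 184/53, 1347/388, 4225/1217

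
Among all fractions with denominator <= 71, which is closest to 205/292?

Expand x = 205/292 as a continued fraction with the Euclidean algorithm:
  205 = 0*292 + 205, so a_0 = 0.
  292 = 1*205 + 87, so a_1 = 1.
  205 = 2*87 + 31, so a_2 = 2.
  87 = 2*31 + 25, so a_3 = 2.
  31 = 1*25 + 6, so a_4 = 1.
  25 = 4*6 + 1, so a_5 = 4.
  6 = 6*1 + 0, so a_6 = 6.
so x = [0; 1, 2, 2, 1, 4, 6].
Convergents (p_i = a_i*p_{i-1} + p_{i-2}, q_i = a_i*q_{i-1} + q_{i-2} with p_{-2}=0, p_{-1}=1, q_{-2}=1, q_{-1}=0), until the denominator exceeds 71:
  i=0: a_0=0, p_0 = 0*1 + 0 = 0, q_0 = 0*0 + 1 = 1.
  i=1: a_1=1, p_1 = 1*0 + 1 = 1, q_1 = 1*1 + 0 = 1.
  i=2: a_2=2, p_2 = 2*1 + 0 = 2, q_2 = 2*1 + 1 = 3.
  i=3: a_3=2, p_3 = 2*2 + 1 = 5, q_3 = 2*3 + 1 = 7.
  i=4: a_4=1, p_4 = 1*5 + 2 = 7, q_4 = 1*7 + 3 = 10.
  i=5: a_5=4, p_5 = 4*7 + 5 = 33, q_5 = 4*10 + 7 = 47.
  i=6: a_6=6, p_6 = 6*33 + 7 = 205, q_6 = 6*47 + 10 = 292.
q_6 = 292 > 71, so the last convergent with denominator <= 71 is p_5/q_5 = 33/47.
The closest fraction with denominator <= 71 is either p_5/q_5 or the intermediate fraction (k*p_5 + p_4)/(k*q_5 + q_4) with the largest k >= 1 whose denominator stays <= 71; these approach x as k grows, and every other convergent or intermediate fraction in range is farther away.
Largest k: floor((71 - q_4)/q_5) = floor((71 - 10)/47) = 1.
That gives (1*33 + 7)/(1*47 + 10) = 40/57.
Compare the errors: |x - 33/47| = |205*47 - 33*292|/(292*47) = 1/13724, and |x - 40/57| = |205*57 - 40*292|/(292*57) = 5/16644.
Cross-multiplying, 1*16644 = 16644 < 68620 = 5*13724, so 1/13724 is smaller: the convergent 33/47 is closer to x than 40/57.

33/47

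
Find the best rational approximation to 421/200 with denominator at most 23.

40/19

Expand x = 421/200 as a continued fraction with the Euclidean algorithm:
  421 = 2*200 + 21, so a_0 = 2.
  200 = 9*21 + 11, so a_1 = 9.
  21 = 1*11 + 10, so a_2 = 1.
  11 = 1*10 + 1, so a_3 = 1.
  10 = 10*1 + 0, so a_4 = 10.
so x = [2; 9, 1, 1, 10].
Convergents (p_i = a_i*p_{i-1} + p_{i-2}, q_i = a_i*q_{i-1} + q_{i-2} with p_{-2}=0, p_{-1}=1, q_{-2}=1, q_{-1}=0), until the denominator exceeds 23:
  i=0: a_0=2, p_0 = 2*1 + 0 = 2, q_0 = 2*0 + 1 = 1.
  i=1: a_1=9, p_1 = 9*2 + 1 = 19, q_1 = 9*1 + 0 = 9.
  i=2: a_2=1, p_2 = 1*19 + 2 = 21, q_2 = 1*9 + 1 = 10.
  i=3: a_3=1, p_3 = 1*21 + 19 = 40, q_3 = 1*10 + 9 = 19.
  i=4: a_4=10, p_4 = 10*40 + 21 = 421, q_4 = 10*19 + 10 = 200.
q_4 = 200 > 23, so the last convergent with denominator <= 23 is p_3/q_3 = 40/19.
The closest fraction with denominator <= 23 is either p_3/q_3 or the intermediate fraction (k*p_3 + p_2)/(k*q_3 + q_2) with the largest k >= 1 whose denominator stays <= 23; these approach x as k grows, and every other convergent or intermediate fraction in range is farther away.
Largest k: floor((23 - q_2)/q_3) = floor((23 - 10)/19) = 0.
Since k = 0, no intermediate fraction beyond p_3/q_3 has denominator <= 23, so the convergent 40/19 is the closest (its error is |421*19 - 40*200|/(200*19) = 1/3800).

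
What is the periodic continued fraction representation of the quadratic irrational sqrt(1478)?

[38; (2, 4, 38, 4, 2, 76)]

Write x_i = (sqrt(1478) + m_i)/d_i with (m_0, d_0) = (0, 1). a_0 = floor(sqrt(1478)) = 38, since 38^2 = 1444 <= 1478 < 1521 = 39^2.
Iterate m_{i+1} = d_i*a_i - m_i, d_{i+1} = (1478 - m_{i+1}^2)/d_i, a_{i+1} = floor((a_0 + m_{i+1})/d_{i+1}):
  m_1 = 1*38 - 0 = 38, d_1 = (1478 - 38^2)/1 = 34/1 = 34, a_1 = floor((38 + 38)/34) = 2.
  m_2 = 34*2 - 38 = 30, d_2 = (1478 - 30^2)/34 = 578/34 = 17, a_2 = floor((38 + 30)/17) = 4.
  m_3 = 17*4 - 30 = 38, d_3 = (1478 - 38^2)/17 = 34/17 = 2, a_3 = floor((38 + 38)/2) = 38.
  m_4 = 2*38 - 38 = 38, d_4 = (1478 - 38^2)/2 = 34/2 = 17, a_4 = floor((38 + 38)/17) = 4.
  m_5 = 17*4 - 38 = 30, d_5 = (1478 - 30^2)/17 = 578/17 = 34, a_5 = floor((38 + 30)/34) = 2.
  m_6 = 34*2 - 30 = 38, d_6 = (1478 - 38^2)/34 = 34/34 = 1, a_6 = floor((38 + 38)/1) = 76.
  m_7 = 1*76 - 38 = 38, d_7 = (1478 - 38^2)/1 = 34/1 = 34: (m_7, d_7) = (m_1, d_1) = (38, 34), so from here the quotients repeat a_1, ..., a_6; the period length is 6.
Hence the expansion of sqrt(1478) is a_0 = 38 followed by the repeating block 2, 4, 38, 4, 2, 76 (period 6).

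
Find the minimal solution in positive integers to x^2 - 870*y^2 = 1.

(x, y) = (59, 2)

First expand sqrt(870) as a continued fraction. With x_i = (sqrt(870) + m_i)/d_i and (m_0, d_0) = (0, 1): a_0 = floor(sqrt(870)) = 29, since 29^2 = 841 <= 870 < 900 = 30^2.
Iterate m_{i+1} = d_i*a_i - m_i, d_{i+1} = (870 - m_{i+1}^2)/d_i, a_{i+1} = floor((a_0 + m_{i+1})/d_{i+1}):
  m_1 = 1*29 - 0 = 29, d_1 = (870 - 29^2)/1 = 29/1 = 29, a_1 = floor((29 + 29)/29) = 2.
  m_2 = 29*2 - 29 = 29, d_2 = (870 - 29^2)/29 = 29/29 = 1, a_2 = floor((29 + 29)/1) = 58.
  m_3 = 1*58 - 29 = 29, d_3 = (870 - 29^2)/1 = 29/1 = 29: (m_3, d_3) = (m_1, d_1) = (29, 29), so from here the quotients repeat a_1, a_2; the period length is 2.
So sqrt(870) = [29; (2, 58)] with period length k = 2.
k is even, so the fundamental solution of x^2 - 870y^2 = 1 is (p_{k-1}, q_{k-1}) = (p_1, q_1); compute convergents through index 1.
Convergents (p_i = a_i*p_{i-1} + p_{i-2}, q_i = a_i*q_{i-1} + q_{i-2} with p_{-2}=0, p_{-1}=1, q_{-2}=1, q_{-1}=0):
  i=0: a_0=29, p_0 = 29*1 + 0 = 29, q_0 = 29*0 + 1 = 1.
  i=1: a_1=2, p_1 = 2*29 + 1 = 59, q_1 = 2*1 + 0 = 2.
Check: 59^2 - 870*2^2 = 3481 - 3480 = 1, so (x, y) = (59, 2) solves the equation, and by the theorem it is the least positive solution.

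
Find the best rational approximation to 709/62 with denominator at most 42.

Expand x = 709/62 as a continued fraction with the Euclidean algorithm:
  709 = 11*62 + 27, so a_0 = 11.
  62 = 2*27 + 8, so a_1 = 2.
  27 = 3*8 + 3, so a_2 = 3.
  8 = 2*3 + 2, so a_3 = 2.
  3 = 1*2 + 1, so a_4 = 1.
  2 = 2*1 + 0, so a_5 = 2.
so x = [11; 2, 3, 2, 1, 2].
Convergents (p_i = a_i*p_{i-1} + p_{i-2}, q_i = a_i*q_{i-1} + q_{i-2} with p_{-2}=0, p_{-1}=1, q_{-2}=1, q_{-1}=0), until the denominator exceeds 42:
  i=0: a_0=11, p_0 = 11*1 + 0 = 11, q_0 = 11*0 + 1 = 1.
  i=1: a_1=2, p_1 = 2*11 + 1 = 23, q_1 = 2*1 + 0 = 2.
  i=2: a_2=3, p_2 = 3*23 + 11 = 80, q_2 = 3*2 + 1 = 7.
  i=3: a_3=2, p_3 = 2*80 + 23 = 183, q_3 = 2*7 + 2 = 16.
  i=4: a_4=1, p_4 = 1*183 + 80 = 263, q_4 = 1*16 + 7 = 23.
  i=5: a_5=2, p_5 = 2*263 + 183 = 709, q_5 = 2*23 + 16 = 62.
q_5 = 62 > 42, so the last convergent with denominator <= 42 is p_4/q_4 = 263/23.
The closest fraction with denominator <= 42 is either p_4/q_4 or the intermediate fraction (k*p_4 + p_3)/(k*q_4 + q_3) with the largest k >= 1 whose denominator stays <= 42; these approach x as k grows, and every other convergent or intermediate fraction in range is farther away.
Largest k: floor((42 - q_3)/q_4) = floor((42 - 16)/23) = 1.
That gives (1*263 + 183)/(1*23 + 16) = 446/39.
Compare the errors: |x - 263/23| = |709*23 - 263*62|/(62*23) = 1/1426, and |x - 446/39| = |709*39 - 446*62|/(62*39) = 1/2418.
Cross-multiplying, 1*1426 = 1426 < 2418 = 1*2418, so 1/2418 is smaller: the intermediate fraction 446/39 is closer to x than 263/23.

446/39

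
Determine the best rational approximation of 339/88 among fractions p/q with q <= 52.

Expand x = 339/88 as a continued fraction with the Euclidean algorithm:
  339 = 3*88 + 75, so a_0 = 3.
  88 = 1*75 + 13, so a_1 = 1.
  75 = 5*13 + 10, so a_2 = 5.
  13 = 1*10 + 3, so a_3 = 1.
  10 = 3*3 + 1, so a_4 = 3.
  3 = 3*1 + 0, so a_5 = 3.
so x = [3; 1, 5, 1, 3, 3].
Convergents (p_i = a_i*p_{i-1} + p_{i-2}, q_i = a_i*q_{i-1} + q_{i-2} with p_{-2}=0, p_{-1}=1, q_{-2}=1, q_{-1}=0), until the denominator exceeds 52:
  i=0: a_0=3, p_0 = 3*1 + 0 = 3, q_0 = 3*0 + 1 = 1.
  i=1: a_1=1, p_1 = 1*3 + 1 = 4, q_1 = 1*1 + 0 = 1.
  i=2: a_2=5, p_2 = 5*4 + 3 = 23, q_2 = 5*1 + 1 = 6.
  i=3: a_3=1, p_3 = 1*23 + 4 = 27, q_3 = 1*6 + 1 = 7.
  i=4: a_4=3, p_4 = 3*27 + 23 = 104, q_4 = 3*7 + 6 = 27.
  i=5: a_5=3, p_5 = 3*104 + 27 = 339, q_5 = 3*27 + 7 = 88.
q_5 = 88 > 52, so the last convergent with denominator <= 52 is p_4/q_4 = 104/27.
The closest fraction with denominator <= 52 is either p_4/q_4 or the intermediate fraction (k*p_4 + p_3)/(k*q_4 + q_3) with the largest k >= 1 whose denominator stays <= 52; these approach x as k grows, and every other convergent or intermediate fraction in range is farther away.
Largest k: floor((52 - q_3)/q_4) = floor((52 - 7)/27) = 1.
That gives (1*104 + 27)/(1*27 + 7) = 131/34.
Compare the errors: |x - 104/27| = |339*27 - 104*88|/(88*27) = 1/2376, and |x - 131/34| = |339*34 - 131*88|/(88*34) = 2/2992.
Cross-multiplying, 1*2992 = 2992 < 4752 = 2*2376, so 1/2376 is smaller: the convergent 104/27 is closer to x than 131/34.

104/27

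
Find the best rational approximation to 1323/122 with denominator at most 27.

141/13

Expand x = 1323/122 as a continued fraction with the Euclidean algorithm:
  1323 = 10*122 + 103, so a_0 = 10.
  122 = 1*103 + 19, so a_1 = 1.
  103 = 5*19 + 8, so a_2 = 5.
  19 = 2*8 + 3, so a_3 = 2.
  8 = 2*3 + 2, so a_4 = 2.
  3 = 1*2 + 1, so a_5 = 1.
  2 = 2*1 + 0, so a_6 = 2.
so x = [10; 1, 5, 2, 2, 1, 2].
Convergents (p_i = a_i*p_{i-1} + p_{i-2}, q_i = a_i*q_{i-1} + q_{i-2} with p_{-2}=0, p_{-1}=1, q_{-2}=1, q_{-1}=0), until the denominator exceeds 27:
  i=0: a_0=10, p_0 = 10*1 + 0 = 10, q_0 = 10*0 + 1 = 1.
  i=1: a_1=1, p_1 = 1*10 + 1 = 11, q_1 = 1*1 + 0 = 1.
  i=2: a_2=5, p_2 = 5*11 + 10 = 65, q_2 = 5*1 + 1 = 6.
  i=3: a_3=2, p_3 = 2*65 + 11 = 141, q_3 = 2*6 + 1 = 13.
  i=4: a_4=2, p_4 = 2*141 + 65 = 347, q_4 = 2*13 + 6 = 32.
q_4 = 32 > 27, so the last convergent with denominator <= 27 is p_3/q_3 = 141/13.
The closest fraction with denominator <= 27 is either p_3/q_3 or the intermediate fraction (k*p_3 + p_2)/(k*q_3 + q_2) with the largest k >= 1 whose denominator stays <= 27; these approach x as k grows, and every other convergent or intermediate fraction in range is farther away.
Largest k: floor((27 - q_2)/q_3) = floor((27 - 6)/13) = 1.
That gives (1*141 + 65)/(1*13 + 6) = 206/19.
Compare the errors: |x - 141/13| = |1323*13 - 141*122|/(122*13) = 3/1586, and |x - 206/19| = |1323*19 - 206*122|/(122*19) = 5/2318.
Cross-multiplying, 3*2318 = 6954 < 7930 = 5*1586, so 3/1586 is smaller: the convergent 141/13 is closer to x than 206/19.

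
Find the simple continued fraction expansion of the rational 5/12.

Run the Euclidean algorithm on 5 and 12; the successive quotients are the partial quotients a_0, a_1, ... (each step inverts the fractional part left over by the previous one):
  5 = 0*12 + 5, so a_0 = 0.
  12 = 2*5 + 2, so a_1 = 2.
  5 = 2*2 + 1, so a_2 = 2.
  2 = 2*1 + 0, so a_3 = 2.
The remainder reaches 0 after 4 divisions, so the expansion has 4 partial quotients, read off in order.

[0; 2, 2, 2]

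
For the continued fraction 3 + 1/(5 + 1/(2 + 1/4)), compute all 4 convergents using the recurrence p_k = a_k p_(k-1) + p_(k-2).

3/1, 16/5, 35/11, 156/49

Using the convergent recurrence p_i = a_i*p_{i-1} + p_{i-2}, q_i = a_i*q_{i-1} + q_{i-2} with p_{-2}=0, p_{-1}=1, q_{-2}=1, q_{-1}=0:
  i=0: a_0=3, p_0 = 3*1 + 0 = 3, q_0 = 3*0 + 1 = 1.
  i=1: a_1=5, p_1 = 5*3 + 1 = 16, q_1 = 5*1 + 0 = 5.
  i=2: a_2=2, p_2 = 2*16 + 3 = 35, q_2 = 2*5 + 1 = 11.
  i=3: a_3=4, p_3 = 4*35 + 16 = 156, q_3 = 4*11 + 5 = 49.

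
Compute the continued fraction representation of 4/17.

[0; 4, 4]

Run the Euclidean algorithm on 4 and 17; the successive quotients are the partial quotients a_0, a_1, ... (each step inverts the fractional part left over by the previous one):
  4 = 0*17 + 4, so a_0 = 0.
  17 = 4*4 + 1, so a_1 = 4.
  4 = 4*1 + 0, so a_2 = 4.
The remainder reaches 0 after 3 divisions, so the expansion has 3 partial quotients, read off in order.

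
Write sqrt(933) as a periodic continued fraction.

Write x_i = (sqrt(933) + m_i)/d_i with (m_0, d_0) = (0, 1). a_0 = floor(sqrt(933)) = 30, since 30^2 = 900 <= 933 < 961 = 31^2.
Iterate m_{i+1} = d_i*a_i - m_i, d_{i+1} = (933 - m_{i+1}^2)/d_i, a_{i+1} = floor((a_0 + m_{i+1})/d_{i+1}):
  m_1 = 1*30 - 0 = 30, d_1 = (933 - 30^2)/1 = 33/1 = 33, a_1 = floor((30 + 30)/33) = 1.
  m_2 = 33*1 - 30 = 3, d_2 = (933 - 3^2)/33 = 924/33 = 28, a_2 = floor((30 + 3)/28) = 1.
  m_3 = 28*1 - 3 = 25, d_3 = (933 - 25^2)/28 = 308/28 = 11, a_3 = floor((30 + 25)/11) = 5.
  m_4 = 11*5 - 25 = 30, d_4 = (933 - 30^2)/11 = 33/11 = 3, a_4 = floor((30 + 30)/3) = 20.
  m_5 = 3*20 - 30 = 30, d_5 = (933 - 30^2)/3 = 33/3 = 11, a_5 = floor((30 + 30)/11) = 5.
  m_6 = 11*5 - 30 = 25, d_6 = (933 - 25^2)/11 = 308/11 = 28, a_6 = floor((30 + 25)/28) = 1.
  m_7 = 28*1 - 25 = 3, d_7 = (933 - 3^2)/28 = 924/28 = 33, a_7 = floor((30 + 3)/33) = 1.
  m_8 = 33*1 - 3 = 30, d_8 = (933 - 30^2)/33 = 33/33 = 1, a_8 = floor((30 + 30)/1) = 60.
  m_9 = 1*60 - 30 = 30, d_9 = (933 - 30^2)/1 = 33/1 = 33: (m_9, d_9) = (m_1, d_1) = (30, 33), so from here the quotients repeat a_1, ..., a_8; the period length is 8.
Hence the expansion of sqrt(933) is a_0 = 30 followed by the repeating block 1, 1, 5, 20, 5, 1, 1, 60 (period 8).

[30; (1, 1, 5, 20, 5, 1, 1, 60)]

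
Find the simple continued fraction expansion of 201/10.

Run the Euclidean algorithm on 201 and 10; the successive quotients are the partial quotients a_0, a_1, ... (each step inverts the fractional part left over by the previous one):
  201 = 20*10 + 1, so a_0 = 20.
  10 = 10*1 + 0, so a_1 = 10.
The remainder reaches 0 after 2 divisions, so the expansion has 2 partial quotients, read off in order.

[20; 10]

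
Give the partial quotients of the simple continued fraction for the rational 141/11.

Run the Euclidean algorithm on 141 and 11; the successive quotients are the partial quotients a_0, a_1, ... (each step inverts the fractional part left over by the previous one):
  141 = 12*11 + 9, so a_0 = 12.
  11 = 1*9 + 2, so a_1 = 1.
  9 = 4*2 + 1, so a_2 = 4.
  2 = 2*1 + 0, so a_3 = 2.
The remainder reaches 0 after 4 divisions, so the expansion has 4 partial quotients, read off in order.

[12; 1, 4, 2]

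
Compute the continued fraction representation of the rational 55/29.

[1; 1, 8, 1, 2]

Run the Euclidean algorithm on 55 and 29; the successive quotients are the partial quotients a_0, a_1, ... (each step inverts the fractional part left over by the previous one):
  55 = 1*29 + 26, so a_0 = 1.
  29 = 1*26 + 3, so a_1 = 1.
  26 = 8*3 + 2, so a_2 = 8.
  3 = 1*2 + 1, so a_3 = 1.
  2 = 2*1 + 0, so a_4 = 2.
The remainder reaches 0 after 5 divisions, so the expansion has 5 partial quotients, read off in order.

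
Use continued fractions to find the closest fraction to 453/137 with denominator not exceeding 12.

33/10

Expand x = 453/137 as a continued fraction with the Euclidean algorithm:
  453 = 3*137 + 42, so a_0 = 3.
  137 = 3*42 + 11, so a_1 = 3.
  42 = 3*11 + 9, so a_2 = 3.
  11 = 1*9 + 2, so a_3 = 1.
  9 = 4*2 + 1, so a_4 = 4.
  2 = 2*1 + 0, so a_5 = 2.
so x = [3; 3, 3, 1, 4, 2].
Convergents (p_i = a_i*p_{i-1} + p_{i-2}, q_i = a_i*q_{i-1} + q_{i-2} with p_{-2}=0, p_{-1}=1, q_{-2}=1, q_{-1}=0), until the denominator exceeds 12:
  i=0: a_0=3, p_0 = 3*1 + 0 = 3, q_0 = 3*0 + 1 = 1.
  i=1: a_1=3, p_1 = 3*3 + 1 = 10, q_1 = 3*1 + 0 = 3.
  i=2: a_2=3, p_2 = 3*10 + 3 = 33, q_2 = 3*3 + 1 = 10.
  i=3: a_3=1, p_3 = 1*33 + 10 = 43, q_3 = 1*10 + 3 = 13.
q_3 = 13 > 12, so the last convergent with denominator <= 12 is p_2/q_2 = 33/10.
The closest fraction with denominator <= 12 is either p_2/q_2 or the intermediate fraction (k*p_2 + p_1)/(k*q_2 + q_1) with the largest k >= 1 whose denominator stays <= 12; these approach x as k grows, and every other convergent or intermediate fraction in range is farther away.
Largest k: floor((12 - q_1)/q_2) = floor((12 - 3)/10) = 0.
Since k = 0, no intermediate fraction beyond p_2/q_2 has denominator <= 12, so the convergent 33/10 is the closest (its error is |453*10 - 33*137|/(137*10) = 9/1370).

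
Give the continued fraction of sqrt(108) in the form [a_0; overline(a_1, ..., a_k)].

Write x_i = (sqrt(108) + m_i)/d_i with (m_0, d_0) = (0, 1). a_0 = floor(sqrt(108)) = 10, since 10^2 = 100 <= 108 < 121 = 11^2.
Iterate m_{i+1} = d_i*a_i - m_i, d_{i+1} = (108 - m_{i+1}^2)/d_i, a_{i+1} = floor((a_0 + m_{i+1})/d_{i+1}):
  m_1 = 1*10 - 0 = 10, d_1 = (108 - 10^2)/1 = 8/1 = 8, a_1 = floor((10 + 10)/8) = 2.
  m_2 = 8*2 - 10 = 6, d_2 = (108 - 6^2)/8 = 72/8 = 9, a_2 = floor((10 + 6)/9) = 1.
  m_3 = 9*1 - 6 = 3, d_3 = (108 - 3^2)/9 = 99/9 = 11, a_3 = floor((10 + 3)/11) = 1.
  m_4 = 11*1 - 3 = 8, d_4 = (108 - 8^2)/11 = 44/11 = 4, a_4 = floor((10 + 8)/4) = 4.
  m_5 = 4*4 - 8 = 8, d_5 = (108 - 8^2)/4 = 44/4 = 11, a_5 = floor((10 + 8)/11) = 1.
  m_6 = 11*1 - 8 = 3, d_6 = (108 - 3^2)/11 = 99/11 = 9, a_6 = floor((10 + 3)/9) = 1.
  m_7 = 9*1 - 3 = 6, d_7 = (108 - 6^2)/9 = 72/9 = 8, a_7 = floor((10 + 6)/8) = 2.
  m_8 = 8*2 - 6 = 10, d_8 = (108 - 10^2)/8 = 8/8 = 1, a_8 = floor((10 + 10)/1) = 20.
  m_9 = 1*20 - 10 = 10, d_9 = (108 - 10^2)/1 = 8/1 = 8: (m_9, d_9) = (m_1, d_1) = (10, 8), so from here the quotients repeat a_1, ..., a_8; the period length is 8.
Hence the expansion of sqrt(108) is a_0 = 10 followed by the repeating block 2, 1, 1, 4, 1, 1, 2, 20 (period 8).

[10; overline(2, 1, 1, 4, 1, 1, 2, 20)]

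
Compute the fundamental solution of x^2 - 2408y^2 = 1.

(x, y) = (687, 14)

First expand sqrt(2408) as a continued fraction. With x_i = (sqrt(2408) + m_i)/d_i and (m_0, d_0) = (0, 1): a_0 = floor(sqrt(2408)) = 49, since 49^2 = 2401 <= 2408 < 2500 = 50^2.
Iterate m_{i+1} = d_i*a_i - m_i, d_{i+1} = (2408 - m_{i+1}^2)/d_i, a_{i+1} = floor((a_0 + m_{i+1})/d_{i+1}):
  m_1 = 1*49 - 0 = 49, d_1 = (2408 - 49^2)/1 = 7/1 = 7, a_1 = floor((49 + 49)/7) = 14.
  m_2 = 7*14 - 49 = 49, d_2 = (2408 - 49^2)/7 = 7/7 = 1, a_2 = floor((49 + 49)/1) = 98.
  m_3 = 1*98 - 49 = 49, d_3 = (2408 - 49^2)/1 = 7/1 = 7: (m_3, d_3) = (m_1, d_1) = (49, 7), so from here the quotients repeat a_1, a_2; the period length is 2.
So sqrt(2408) = [49; (14, 98)] with period length k = 2.
k is even, so the fundamental solution of x^2 - 2408y^2 = 1 is (p_{k-1}, q_{k-1}) = (p_1, q_1); compute convergents through index 1.
Convergents (p_i = a_i*p_{i-1} + p_{i-2}, q_i = a_i*q_{i-1} + q_{i-2} with p_{-2}=0, p_{-1}=1, q_{-2}=1, q_{-1}=0):
  i=0: a_0=49, p_0 = 49*1 + 0 = 49, q_0 = 49*0 + 1 = 1.
  i=1: a_1=14, p_1 = 14*49 + 1 = 687, q_1 = 14*1 + 0 = 14.
Check: 687^2 - 2408*14^2 = 471969 - 471968 = 1, so (x, y) = (687, 14) solves the equation, and by the theorem it is the least positive solution.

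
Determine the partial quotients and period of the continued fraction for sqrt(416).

Write x_i = (sqrt(416) + m_i)/d_i with (m_0, d_0) = (0, 1). a_0 = floor(sqrt(416)) = 20, since 20^2 = 400 <= 416 < 441 = 21^2.
Iterate m_{i+1} = d_i*a_i - m_i, d_{i+1} = (416 - m_{i+1}^2)/d_i, a_{i+1} = floor((a_0 + m_{i+1})/d_{i+1}):
  m_1 = 1*20 - 0 = 20, d_1 = (416 - 20^2)/1 = 16/1 = 16, a_1 = floor((20 + 20)/16) = 2.
  m_2 = 16*2 - 20 = 12, d_2 = (416 - 12^2)/16 = 272/16 = 17, a_2 = floor((20 + 12)/17) = 1.
  m_3 = 17*1 - 12 = 5, d_3 = (416 - 5^2)/17 = 391/17 = 23, a_3 = floor((20 + 5)/23) = 1.
  m_4 = 23*1 - 5 = 18, d_4 = (416 - 18^2)/23 = 92/23 = 4, a_4 = floor((20 + 18)/4) = 9.
  m_5 = 4*9 - 18 = 18, d_5 = (416 - 18^2)/4 = 92/4 = 23, a_5 = floor((20 + 18)/23) = 1.
  m_6 = 23*1 - 18 = 5, d_6 = (416 - 5^2)/23 = 391/23 = 17, a_6 = floor((20 + 5)/17) = 1.
  m_7 = 17*1 - 5 = 12, d_7 = (416 - 12^2)/17 = 272/17 = 16, a_7 = floor((20 + 12)/16) = 2.
  m_8 = 16*2 - 12 = 20, d_8 = (416 - 20^2)/16 = 16/16 = 1, a_8 = floor((20 + 20)/1) = 40.
  m_9 = 1*40 - 20 = 20, d_9 = (416 - 20^2)/1 = 16/1 = 16: (m_9, d_9) = (m_1, d_1) = (20, 16), so from here the quotients repeat a_1, ..., a_8; the period length is 8.
Hence the expansion of sqrt(416) is a_0 = 20 followed by the repeating block 2, 1, 1, 9, 1, 1, 2, 40 (period 8).

[20; (2, 1, 1, 9, 1, 1, 2, 40)]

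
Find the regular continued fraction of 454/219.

[2; 13, 1, 2, 5]

Run the Euclidean algorithm on 454 and 219; the successive quotients are the partial quotients a_0, a_1, ... (each step inverts the fractional part left over by the previous one):
  454 = 2*219 + 16, so a_0 = 2.
  219 = 13*16 + 11, so a_1 = 13.
  16 = 1*11 + 5, so a_2 = 1.
  11 = 2*5 + 1, so a_3 = 2.
  5 = 5*1 + 0, so a_4 = 5.
The remainder reaches 0 after 5 divisions, so the expansion has 5 partial quotients, read off in order.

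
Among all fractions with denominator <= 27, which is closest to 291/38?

Expand x = 291/38 as a continued fraction with the Euclidean algorithm:
  291 = 7*38 + 25, so a_0 = 7.
  38 = 1*25 + 13, so a_1 = 1.
  25 = 1*13 + 12, so a_2 = 1.
  13 = 1*12 + 1, so a_3 = 1.
  12 = 12*1 + 0, so a_4 = 12.
so x = [7; 1, 1, 1, 12].
Convergents (p_i = a_i*p_{i-1} + p_{i-2}, q_i = a_i*q_{i-1} + q_{i-2} with p_{-2}=0, p_{-1}=1, q_{-2}=1, q_{-1}=0), until the denominator exceeds 27:
  i=0: a_0=7, p_0 = 7*1 + 0 = 7, q_0 = 7*0 + 1 = 1.
  i=1: a_1=1, p_1 = 1*7 + 1 = 8, q_1 = 1*1 + 0 = 1.
  i=2: a_2=1, p_2 = 1*8 + 7 = 15, q_2 = 1*1 + 1 = 2.
  i=3: a_3=1, p_3 = 1*15 + 8 = 23, q_3 = 1*2 + 1 = 3.
  i=4: a_4=12, p_4 = 12*23 + 15 = 291, q_4 = 12*3 + 2 = 38.
q_4 = 38 > 27, so the last convergent with denominator <= 27 is p_3/q_3 = 23/3.
The closest fraction with denominator <= 27 is either p_3/q_3 or the intermediate fraction (k*p_3 + p_2)/(k*q_3 + q_2) with the largest k >= 1 whose denominator stays <= 27; these approach x as k grows, and every other convergent or intermediate fraction in range is farther away.
Largest k: floor((27 - q_2)/q_3) = floor((27 - 2)/3) = 8.
That gives (8*23 + 15)/(8*3 + 2) = 199/26.
Compare the errors: |x - 23/3| = |291*3 - 23*38|/(38*3) = 1/114, and |x - 199/26| = |291*26 - 199*38|/(38*26) = 4/988.
Cross-multiplying, 4*114 = 456 < 988 = 1*988, so 4/988 is smaller: the intermediate fraction 199/26 is closer to x than 23/3.

199/26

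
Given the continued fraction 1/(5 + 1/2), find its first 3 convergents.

Using the convergent recurrence p_i = a_i*p_{i-1} + p_{i-2}, q_i = a_i*q_{i-1} + q_{i-2} with p_{-2}=0, p_{-1}=1, q_{-2}=1, q_{-1}=0:
  i=0: a_0=0, p_0 = 0*1 + 0 = 0, q_0 = 0*0 + 1 = 1.
  i=1: a_1=5, p_1 = 5*0 + 1 = 1, q_1 = 5*1 + 0 = 5.
  i=2: a_2=2, p_2 = 2*1 + 0 = 2, q_2 = 2*5 + 1 = 11.

0/1, 1/5, 2/11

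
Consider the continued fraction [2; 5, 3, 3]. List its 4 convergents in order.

Using the convergent recurrence p_i = a_i*p_{i-1} + p_{i-2}, q_i = a_i*q_{i-1} + q_{i-2} with p_{-2}=0, p_{-1}=1, q_{-2}=1, q_{-1}=0:
  i=0: a_0=2, p_0 = 2*1 + 0 = 2, q_0 = 2*0 + 1 = 1.
  i=1: a_1=5, p_1 = 5*2 + 1 = 11, q_1 = 5*1 + 0 = 5.
  i=2: a_2=3, p_2 = 3*11 + 2 = 35, q_2 = 3*5 + 1 = 16.
  i=3: a_3=3, p_3 = 3*35 + 11 = 116, q_3 = 3*16 + 5 = 53.

2/1, 11/5, 35/16, 116/53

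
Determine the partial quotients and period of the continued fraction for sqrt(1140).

Write x_i = (sqrt(1140) + m_i)/d_i with (m_0, d_0) = (0, 1). a_0 = floor(sqrt(1140)) = 33, since 33^2 = 1089 <= 1140 < 1156 = 34^2.
Iterate m_{i+1} = d_i*a_i - m_i, d_{i+1} = (1140 - m_{i+1}^2)/d_i, a_{i+1} = floor((a_0 + m_{i+1})/d_{i+1}):
  m_1 = 1*33 - 0 = 33, d_1 = (1140 - 33^2)/1 = 51/1 = 51, a_1 = floor((33 + 33)/51) = 1.
  m_2 = 51*1 - 33 = 18, d_2 = (1140 - 18^2)/51 = 816/51 = 16, a_2 = floor((33 + 18)/16) = 3.
  m_3 = 16*3 - 18 = 30, d_3 = (1140 - 30^2)/16 = 240/16 = 15, a_3 = floor((33 + 30)/15) = 4.
  m_4 = 15*4 - 30 = 30, d_4 = (1140 - 30^2)/15 = 240/15 = 16, a_4 = floor((33 + 30)/16) = 3.
  m_5 = 16*3 - 30 = 18, d_5 = (1140 - 18^2)/16 = 816/16 = 51, a_5 = floor((33 + 18)/51) = 1.
  m_6 = 51*1 - 18 = 33, d_6 = (1140 - 33^2)/51 = 51/51 = 1, a_6 = floor((33 + 33)/1) = 66.
  m_7 = 1*66 - 33 = 33, d_7 = (1140 - 33^2)/1 = 51/1 = 51: (m_7, d_7) = (m_1, d_1) = (33, 51), so from here the quotients repeat a_1, ..., a_6; the period length is 6.
Hence the expansion of sqrt(1140) is a_0 = 33 followed by the repeating block 1, 3, 4, 3, 1, 66 (period 6).

[33; (1, 3, 4, 3, 1, 66)]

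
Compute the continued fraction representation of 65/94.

[0; 1, 2, 4, 7]

Run the Euclidean algorithm on 65 and 94; the successive quotients are the partial quotients a_0, a_1, ... (each step inverts the fractional part left over by the previous one):
  65 = 0*94 + 65, so a_0 = 0.
  94 = 1*65 + 29, so a_1 = 1.
  65 = 2*29 + 7, so a_2 = 2.
  29 = 4*7 + 1, so a_3 = 4.
  7 = 7*1 + 0, so a_4 = 7.
The remainder reaches 0 after 5 divisions, so the expansion has 5 partial quotients, read off in order.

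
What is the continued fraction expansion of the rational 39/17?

Run the Euclidean algorithm on 39 and 17; the successive quotients are the partial quotients a_0, a_1, ... (each step inverts the fractional part left over by the previous one):
  39 = 2*17 + 5, so a_0 = 2.
  17 = 3*5 + 2, so a_1 = 3.
  5 = 2*2 + 1, so a_2 = 2.
  2 = 2*1 + 0, so a_3 = 2.
The remainder reaches 0 after 4 divisions, so the expansion has 4 partial quotients, read off in order.

[2; 3, 2, 2]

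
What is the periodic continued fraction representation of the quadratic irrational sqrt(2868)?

Write x_i = (sqrt(2868) + m_i)/d_i with (m_0, d_0) = (0, 1). a_0 = floor(sqrt(2868)) = 53, since 53^2 = 2809 <= 2868 < 2916 = 54^2.
Iterate m_{i+1} = d_i*a_i - m_i, d_{i+1} = (2868 - m_{i+1}^2)/d_i, a_{i+1} = floor((a_0 + m_{i+1})/d_{i+1}):
  m_1 = 1*53 - 0 = 53, d_1 = (2868 - 53^2)/1 = 59/1 = 59, a_1 = floor((53 + 53)/59) = 1.
  m_2 = 59*1 - 53 = 6, d_2 = (2868 - 6^2)/59 = 2832/59 = 48, a_2 = floor((53 + 6)/48) = 1.
  m_3 = 48*1 - 6 = 42, d_3 = (2868 - 42^2)/48 = 1104/48 = 23, a_3 = floor((53 + 42)/23) = 4.
  m_4 = 23*4 - 42 = 50, d_4 = (2868 - 50^2)/23 = 368/23 = 16, a_4 = floor((53 + 50)/16) = 6.
  m_5 = 16*6 - 50 = 46, d_5 = (2868 - 46^2)/16 = 752/16 = 47, a_5 = floor((53 + 46)/47) = 2.
  m_6 = 47*2 - 46 = 48, d_6 = (2868 - 48^2)/47 = 564/47 = 12, a_6 = floor((53 + 48)/12) = 8.
  m_7 = 12*8 - 48 = 48, d_7 = (2868 - 48^2)/12 = 564/12 = 47, a_7 = floor((53 + 48)/47) = 2.
  m_8 = 47*2 - 48 = 46, d_8 = (2868 - 46^2)/47 = 752/47 = 16, a_8 = floor((53 + 46)/16) = 6.
  m_9 = 16*6 - 46 = 50, d_9 = (2868 - 50^2)/16 = 368/16 = 23, a_9 = floor((53 + 50)/23) = 4.
  m_10 = 23*4 - 50 = 42, d_10 = (2868 - 42^2)/23 = 1104/23 = 48, a_10 = floor((53 + 42)/48) = 1.
  m_11 = 48*1 - 42 = 6, d_11 = (2868 - 6^2)/48 = 2832/48 = 59, a_11 = floor((53 + 6)/59) = 1.
  m_12 = 59*1 - 6 = 53, d_12 = (2868 - 53^2)/59 = 59/59 = 1, a_12 = floor((53 + 53)/1) = 106.
  m_13 = 1*106 - 53 = 53, d_13 = (2868 - 53^2)/1 = 59/1 = 59: (m_13, d_13) = (m_1, d_1) = (53, 59), so from here the quotients repeat a_1, ..., a_12; the period length is 12.
Hence the expansion of sqrt(2868) is a_0 = 53 followed by the repeating block 1, 1, 4, 6, 2, 8, 2, 6, 4, 1, 1, 106 (period 12).

[53; (1, 1, 4, 6, 2, 8, 2, 6, 4, 1, 1, 106)]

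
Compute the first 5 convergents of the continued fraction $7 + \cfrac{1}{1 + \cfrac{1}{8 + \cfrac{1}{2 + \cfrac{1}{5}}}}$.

7/1, 8/1, 71/9, 150/19, 821/104

Using the convergent recurrence p_i = a_i*p_{i-1} + p_{i-2}, q_i = a_i*q_{i-1} + q_{i-2} with p_{-2}=0, p_{-1}=1, q_{-2}=1, q_{-1}=0:
  i=0: a_0=7, p_0 = 7*1 + 0 = 7, q_0 = 7*0 + 1 = 1.
  i=1: a_1=1, p_1 = 1*7 + 1 = 8, q_1 = 1*1 + 0 = 1.
  i=2: a_2=8, p_2 = 8*8 + 7 = 71, q_2 = 8*1 + 1 = 9.
  i=3: a_3=2, p_3 = 2*71 + 8 = 150, q_3 = 2*9 + 1 = 19.
  i=4: a_4=5, p_4 = 5*150 + 71 = 821, q_4 = 5*19 + 9 = 104.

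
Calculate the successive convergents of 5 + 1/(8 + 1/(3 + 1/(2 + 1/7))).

Using the convergent recurrence p_i = a_i*p_{i-1} + p_{i-2}, q_i = a_i*q_{i-1} + q_{i-2} with p_{-2}=0, p_{-1}=1, q_{-2}=1, q_{-1}=0:
  i=0: a_0=5, p_0 = 5*1 + 0 = 5, q_0 = 5*0 + 1 = 1.
  i=1: a_1=8, p_1 = 8*5 + 1 = 41, q_1 = 8*1 + 0 = 8.
  i=2: a_2=3, p_2 = 3*41 + 5 = 128, q_2 = 3*8 + 1 = 25.
  i=3: a_3=2, p_3 = 2*128 + 41 = 297, q_3 = 2*25 + 8 = 58.
  i=4: a_4=7, p_4 = 7*297 + 128 = 2207, q_4 = 7*58 + 25 = 431.

5/1, 41/8, 128/25, 297/58, 2207/431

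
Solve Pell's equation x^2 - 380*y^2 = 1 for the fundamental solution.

First expand sqrt(380) as a continued fraction. With x_i = (sqrt(380) + m_i)/d_i and (m_0, d_0) = (0, 1): a_0 = floor(sqrt(380)) = 19, since 19^2 = 361 <= 380 < 400 = 20^2.
Iterate m_{i+1} = d_i*a_i - m_i, d_{i+1} = (380 - m_{i+1}^2)/d_i, a_{i+1} = floor((a_0 + m_{i+1})/d_{i+1}):
  m_1 = 1*19 - 0 = 19, d_1 = (380 - 19^2)/1 = 19/1 = 19, a_1 = floor((19 + 19)/19) = 2.
  m_2 = 19*2 - 19 = 19, d_2 = (380 - 19^2)/19 = 19/19 = 1, a_2 = floor((19 + 19)/1) = 38.
  m_3 = 1*38 - 19 = 19, d_3 = (380 - 19^2)/1 = 19/1 = 19: (m_3, d_3) = (m_1, d_1) = (19, 19), so from here the quotients repeat a_1, a_2; the period length is 2.
So sqrt(380) = [19; (2, 38)] with period length k = 2.
k is even, so the fundamental solution of x^2 - 380y^2 = 1 is (p_{k-1}, q_{k-1}) = (p_1, q_1); compute convergents through index 1.
Convergents (p_i = a_i*p_{i-1} + p_{i-2}, q_i = a_i*q_{i-1} + q_{i-2} with p_{-2}=0, p_{-1}=1, q_{-2}=1, q_{-1}=0):
  i=0: a_0=19, p_0 = 19*1 + 0 = 19, q_0 = 19*0 + 1 = 1.
  i=1: a_1=2, p_1 = 2*19 + 1 = 39, q_1 = 2*1 + 0 = 2.
Check: 39^2 - 380*2^2 = 1521 - 1520 = 1, so (x, y) = (39, 2) solves the equation, and by the theorem it is the least positive solution.

(x, y) = (39, 2)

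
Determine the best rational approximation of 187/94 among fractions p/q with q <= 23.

2/1

Expand x = 187/94 as a continued fraction with the Euclidean algorithm:
  187 = 1*94 + 93, so a_0 = 1.
  94 = 1*93 + 1, so a_1 = 1.
  93 = 93*1 + 0, so a_2 = 93.
so x = [1; 1, 93].
Convergents (p_i = a_i*p_{i-1} + p_{i-2}, q_i = a_i*q_{i-1} + q_{i-2} with p_{-2}=0, p_{-1}=1, q_{-2}=1, q_{-1}=0), until the denominator exceeds 23:
  i=0: a_0=1, p_0 = 1*1 + 0 = 1, q_0 = 1*0 + 1 = 1.
  i=1: a_1=1, p_1 = 1*1 + 1 = 2, q_1 = 1*1 + 0 = 1.
  i=2: a_2=93, p_2 = 93*2 + 1 = 187, q_2 = 93*1 + 1 = 94.
q_2 = 94 > 23, so the last convergent with denominator <= 23 is p_1/q_1 = 2/1.
The closest fraction with denominator <= 23 is either p_1/q_1 or the intermediate fraction (k*p_1 + p_0)/(k*q_1 + q_0) with the largest k >= 1 whose denominator stays <= 23; these approach x as k grows, and every other convergent or intermediate fraction in range is farther away.
Largest k: floor((23 - q_0)/q_1) = floor((23 - 1)/1) = 22.
That gives (22*2 + 1)/(22*1 + 1) = 45/23.
Compare the errors: |x - 2/1| = |187*1 - 2*94|/(94*1) = 1/94, and |x - 45/23| = |187*23 - 45*94|/(94*23) = 71/2162.
Cross-multiplying, 1*2162 = 2162 < 6674 = 71*94, so 1/94 is smaller: the convergent 2/1 is closer to x than 45/23.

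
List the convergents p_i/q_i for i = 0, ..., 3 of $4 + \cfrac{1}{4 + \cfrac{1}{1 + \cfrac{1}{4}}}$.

4/1, 17/4, 21/5, 101/24

Using the convergent recurrence p_i = a_i*p_{i-1} + p_{i-2}, q_i = a_i*q_{i-1} + q_{i-2} with p_{-2}=0, p_{-1}=1, q_{-2}=1, q_{-1}=0:
  i=0: a_0=4, p_0 = 4*1 + 0 = 4, q_0 = 4*0 + 1 = 1.
  i=1: a_1=4, p_1 = 4*4 + 1 = 17, q_1 = 4*1 + 0 = 4.
  i=2: a_2=1, p_2 = 1*17 + 4 = 21, q_2 = 1*4 + 1 = 5.
  i=3: a_3=4, p_3 = 4*21 + 17 = 101, q_3 = 4*5 + 4 = 24.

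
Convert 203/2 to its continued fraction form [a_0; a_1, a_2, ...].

Run the Euclidean algorithm on 203 and 2; the successive quotients are the partial quotients a_0, a_1, ... (each step inverts the fractional part left over by the previous one):
  203 = 101*2 + 1, so a_0 = 101.
  2 = 2*1 + 0, so a_1 = 2.
The remainder reaches 0 after 2 divisions, so the expansion has 2 partial quotients, read off in order.

[101; 2]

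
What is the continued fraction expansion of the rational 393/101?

[3; 1, 8, 5, 2]

Run the Euclidean algorithm on 393 and 101; the successive quotients are the partial quotients a_0, a_1, ... (each step inverts the fractional part left over by the previous one):
  393 = 3*101 + 90, so a_0 = 3.
  101 = 1*90 + 11, so a_1 = 1.
  90 = 8*11 + 2, so a_2 = 8.
  11 = 5*2 + 1, so a_3 = 5.
  2 = 2*1 + 0, so a_4 = 2.
The remainder reaches 0 after 5 divisions, so the expansion has 5 partial quotients, read off in order.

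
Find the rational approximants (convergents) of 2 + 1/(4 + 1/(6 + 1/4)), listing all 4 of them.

Using the convergent recurrence p_i = a_i*p_{i-1} + p_{i-2}, q_i = a_i*q_{i-1} + q_{i-2} with p_{-2}=0, p_{-1}=1, q_{-2}=1, q_{-1}=0:
  i=0: a_0=2, p_0 = 2*1 + 0 = 2, q_0 = 2*0 + 1 = 1.
  i=1: a_1=4, p_1 = 4*2 + 1 = 9, q_1 = 4*1 + 0 = 4.
  i=2: a_2=6, p_2 = 6*9 + 2 = 56, q_2 = 6*4 + 1 = 25.
  i=3: a_3=4, p_3 = 4*56 + 9 = 233, q_3 = 4*25 + 4 = 104.

2/1, 9/4, 56/25, 233/104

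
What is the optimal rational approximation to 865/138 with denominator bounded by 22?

Expand x = 865/138 as a continued fraction with the Euclidean algorithm:
  865 = 6*138 + 37, so a_0 = 6.
  138 = 3*37 + 27, so a_1 = 3.
  37 = 1*27 + 10, so a_2 = 1.
  27 = 2*10 + 7, so a_3 = 2.
  10 = 1*7 + 3, so a_4 = 1.
  7 = 2*3 + 1, so a_5 = 2.
  3 = 3*1 + 0, so a_6 = 3.
so x = [6; 3, 1, 2, 1, 2, 3].
Convergents (p_i = a_i*p_{i-1} + p_{i-2}, q_i = a_i*q_{i-1} + q_{i-2} with p_{-2}=0, p_{-1}=1, q_{-2}=1, q_{-1}=0), until the denominator exceeds 22:
  i=0: a_0=6, p_0 = 6*1 + 0 = 6, q_0 = 6*0 + 1 = 1.
  i=1: a_1=3, p_1 = 3*6 + 1 = 19, q_1 = 3*1 + 0 = 3.
  i=2: a_2=1, p_2 = 1*19 + 6 = 25, q_2 = 1*3 + 1 = 4.
  i=3: a_3=2, p_3 = 2*25 + 19 = 69, q_3 = 2*4 + 3 = 11.
  i=4: a_4=1, p_4 = 1*69 + 25 = 94, q_4 = 1*11 + 4 = 15.
  i=5: a_5=2, p_5 = 2*94 + 69 = 257, q_5 = 2*15 + 11 = 41.
q_5 = 41 > 22, so the last convergent with denominator <= 22 is p_4/q_4 = 94/15.
The closest fraction with denominator <= 22 is either p_4/q_4 or the intermediate fraction (k*p_4 + p_3)/(k*q_4 + q_3) with the largest k >= 1 whose denominator stays <= 22; these approach x as k grows, and every other convergent or intermediate fraction in range is farther away.
Largest k: floor((22 - q_3)/q_4) = floor((22 - 11)/15) = 0.
Since k = 0, no intermediate fraction beyond p_4/q_4 has denominator <= 22, so the convergent 94/15 is the closest (its error is |865*15 - 94*138|/(138*15) = 3/2070).

94/15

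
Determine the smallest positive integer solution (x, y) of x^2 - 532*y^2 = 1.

(x, y) = (2588599, 112230)

First expand sqrt(532) as a continued fraction. With x_i = (sqrt(532) + m_i)/d_i and (m_0, d_0) = (0, 1): a_0 = floor(sqrt(532)) = 23, since 23^2 = 529 <= 532 < 576 = 24^2.
Iterate m_{i+1} = d_i*a_i - m_i, d_{i+1} = (532 - m_{i+1}^2)/d_i, a_{i+1} = floor((a_0 + m_{i+1})/d_{i+1}):
  m_1 = 1*23 - 0 = 23, d_1 = (532 - 23^2)/1 = 3/1 = 3, a_1 = floor((23 + 23)/3) = 15.
  m_2 = 3*15 - 23 = 22, d_2 = (532 - 22^2)/3 = 48/3 = 16, a_2 = floor((23 + 22)/16) = 2.
  m_3 = 16*2 - 22 = 10, d_3 = (532 - 10^2)/16 = 432/16 = 27, a_3 = floor((23 + 10)/27) = 1.
  m_4 = 27*1 - 10 = 17, d_4 = (532 - 17^2)/27 = 243/27 = 9, a_4 = floor((23 + 17)/9) = 4.
  m_5 = 9*4 - 17 = 19, d_5 = (532 - 19^2)/9 = 171/9 = 19, a_5 = floor((23 + 19)/19) = 2.
  m_6 = 19*2 - 19 = 19, d_6 = (532 - 19^2)/19 = 171/19 = 9, a_6 = floor((23 + 19)/9) = 4.
  m_7 = 9*4 - 19 = 17, d_7 = (532 - 17^2)/9 = 243/9 = 27, a_7 = floor((23 + 17)/27) = 1.
  m_8 = 27*1 - 17 = 10, d_8 = (532 - 10^2)/27 = 432/27 = 16, a_8 = floor((23 + 10)/16) = 2.
  m_9 = 16*2 - 10 = 22, d_9 = (532 - 22^2)/16 = 48/16 = 3, a_9 = floor((23 + 22)/3) = 15.
  m_10 = 3*15 - 22 = 23, d_10 = (532 - 23^2)/3 = 3/3 = 1, a_10 = floor((23 + 23)/1) = 46.
  m_11 = 1*46 - 23 = 23, d_11 = (532 - 23^2)/1 = 3/1 = 3: (m_11, d_11) = (m_1, d_1) = (23, 3), so from here the quotients repeat a_1, ..., a_10; the period length is 10.
So sqrt(532) = [23; (15, 2, 1, 4, 2, 4, 1, 2, 15, 46)] with period length k = 10.
k is even, so the fundamental solution of x^2 - 532y^2 = 1 is (p_{k-1}, q_{k-1}) = (p_9, q_9); compute convergents through index 9.
Convergents (p_i = a_i*p_{i-1} + p_{i-2}, q_i = a_i*q_{i-1} + q_{i-2} with p_{-2}=0, p_{-1}=1, q_{-2}=1, q_{-1}=0):
  i=0: a_0=23, p_0 = 23*1 + 0 = 23, q_0 = 23*0 + 1 = 1.
  i=1: a_1=15, p_1 = 15*23 + 1 = 346, q_1 = 15*1 + 0 = 15.
  i=2: a_2=2, p_2 = 2*346 + 23 = 715, q_2 = 2*15 + 1 = 31.
  i=3: a_3=1, p_3 = 1*715 + 346 = 1061, q_3 = 1*31 + 15 = 46.
  i=4: a_4=4, p_4 = 4*1061 + 715 = 4959, q_4 = 4*46 + 31 = 215.
  i=5: a_5=2, p_5 = 2*4959 + 1061 = 10979, q_5 = 2*215 + 46 = 476.
  i=6: a_6=4, p_6 = 4*10979 + 4959 = 48875, q_6 = 4*476 + 215 = 2119.
  i=7: a_7=1, p_7 = 1*48875 + 10979 = 59854, q_7 = 1*2119 + 476 = 2595.
  i=8: a_8=2, p_8 = 2*59854 + 48875 = 168583, q_8 = 2*2595 + 2119 = 7309.
  i=9: a_9=15, p_9 = 15*168583 + 59854 = 2588599, q_9 = 15*7309 + 2595 = 112230.
Check: 2588599^2 - 532*112230^2 = 6700844782801 - 6700844782800 = 1, so (x, y) = (2588599, 112230) solves the equation, and by the theorem it is the least positive solution.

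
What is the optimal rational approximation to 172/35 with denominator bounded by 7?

34/7

Expand x = 172/35 as a continued fraction with the Euclidean algorithm:
  172 = 4*35 + 32, so a_0 = 4.
  35 = 1*32 + 3, so a_1 = 1.
  32 = 10*3 + 2, so a_2 = 10.
  3 = 1*2 + 1, so a_3 = 1.
  2 = 2*1 + 0, so a_4 = 2.
so x = [4; 1, 10, 1, 2].
Convergents (p_i = a_i*p_{i-1} + p_{i-2}, q_i = a_i*q_{i-1} + q_{i-2} with p_{-2}=0, p_{-1}=1, q_{-2}=1, q_{-1}=0), until the denominator exceeds 7:
  i=0: a_0=4, p_0 = 4*1 + 0 = 4, q_0 = 4*0 + 1 = 1.
  i=1: a_1=1, p_1 = 1*4 + 1 = 5, q_1 = 1*1 + 0 = 1.
  i=2: a_2=10, p_2 = 10*5 + 4 = 54, q_2 = 10*1 + 1 = 11.
q_2 = 11 > 7, so the last convergent with denominator <= 7 is p_1/q_1 = 5/1.
The closest fraction with denominator <= 7 is either p_1/q_1 or the intermediate fraction (k*p_1 + p_0)/(k*q_1 + q_0) with the largest k >= 1 whose denominator stays <= 7; these approach x as k grows, and every other convergent or intermediate fraction in range is farther away.
Largest k: floor((7 - q_0)/q_1) = floor((7 - 1)/1) = 6.
That gives (6*5 + 4)/(6*1 + 1) = 34/7.
Compare the errors: |x - 5/1| = |172*1 - 5*35|/(35*1) = 3/35, and |x - 34/7| = |172*7 - 34*35|/(35*7) = 14/245.
Cross-multiplying, 14*35 = 490 < 735 = 3*245, so 14/245 is smaller: the intermediate fraction 34/7 is closer to x than 5/1.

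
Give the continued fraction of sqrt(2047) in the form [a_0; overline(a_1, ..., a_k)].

Write x_i = (sqrt(2047) + m_i)/d_i with (m_0, d_0) = (0, 1). a_0 = floor(sqrt(2047)) = 45, since 45^2 = 2025 <= 2047 < 2116 = 46^2.
Iterate m_{i+1} = d_i*a_i - m_i, d_{i+1} = (2047 - m_{i+1}^2)/d_i, a_{i+1} = floor((a_0 + m_{i+1})/d_{i+1}):
  m_1 = 1*45 - 0 = 45, d_1 = (2047 - 45^2)/1 = 22/1 = 22, a_1 = floor((45 + 45)/22) = 4.
  m_2 = 22*4 - 45 = 43, d_2 = (2047 - 43^2)/22 = 198/22 = 9, a_2 = floor((45 + 43)/9) = 9.
  m_3 = 9*9 - 43 = 38, d_3 = (2047 - 38^2)/9 = 603/9 = 67, a_3 = floor((45 + 38)/67) = 1.
  m_4 = 67*1 - 38 = 29, d_4 = (2047 - 29^2)/67 = 1206/67 = 18, a_4 = floor((45 + 29)/18) = 4.
  m_5 = 18*4 - 29 = 43, d_5 = (2047 - 43^2)/18 = 198/18 = 11, a_5 = floor((45 + 43)/11) = 8.
  m_6 = 11*8 - 43 = 45, d_6 = (2047 - 45^2)/11 = 22/11 = 2, a_6 = floor((45 + 45)/2) = 45.
  m_7 = 2*45 - 45 = 45, d_7 = (2047 - 45^2)/2 = 22/2 = 11, a_7 = floor((45 + 45)/11) = 8.
  m_8 = 11*8 - 45 = 43, d_8 = (2047 - 43^2)/11 = 198/11 = 18, a_8 = floor((45 + 43)/18) = 4.
  m_9 = 18*4 - 43 = 29, d_9 = (2047 - 29^2)/18 = 1206/18 = 67, a_9 = floor((45 + 29)/67) = 1.
  m_10 = 67*1 - 29 = 38, d_10 = (2047 - 38^2)/67 = 603/67 = 9, a_10 = floor((45 + 38)/9) = 9.
  m_11 = 9*9 - 38 = 43, d_11 = (2047 - 43^2)/9 = 198/9 = 22, a_11 = floor((45 + 43)/22) = 4.
  m_12 = 22*4 - 43 = 45, d_12 = (2047 - 45^2)/22 = 22/22 = 1, a_12 = floor((45 + 45)/1) = 90.
  m_13 = 1*90 - 45 = 45, d_13 = (2047 - 45^2)/1 = 22/1 = 22: (m_13, d_13) = (m_1, d_1) = (45, 22), so from here the quotients repeat a_1, ..., a_12; the period length is 12.
Hence the expansion of sqrt(2047) is a_0 = 45 followed by the repeating block 4, 9, 1, 4, 8, 45, 8, 4, 1, 9, 4, 90 (period 12).

[45; overline(4, 9, 1, 4, 8, 45, 8, 4, 1, 9, 4, 90)]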